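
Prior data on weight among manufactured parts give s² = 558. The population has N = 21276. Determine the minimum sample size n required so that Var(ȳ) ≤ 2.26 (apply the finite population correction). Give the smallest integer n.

Without fpc, n₀ = s²/D = 558/2.26 = 246.9027.
With fpc, (1 − n/N)·s²/n ≤ D requires n ≥ n₀/(1 + n₀/N) = 246.9027/(1 + 246.9027/21276) = 244.0703.
Rounding up, n = 245.

245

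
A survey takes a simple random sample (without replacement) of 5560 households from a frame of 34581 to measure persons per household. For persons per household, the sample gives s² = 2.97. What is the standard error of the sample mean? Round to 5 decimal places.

Under SRS without replacement, Var(ȳ) = (1 − f)·s²/n with f = n/N = 5560/34581 = 0.16078193.
Var(ȳ) = (1 − 0.16078193)·2.97/5560 = 0.83921807·5.3417266 × 10^-4 = 4.4828735 × 10^-4.
SE(ȳ) = √(4.4828735 × 10^-4) = 0.02117.

0.02117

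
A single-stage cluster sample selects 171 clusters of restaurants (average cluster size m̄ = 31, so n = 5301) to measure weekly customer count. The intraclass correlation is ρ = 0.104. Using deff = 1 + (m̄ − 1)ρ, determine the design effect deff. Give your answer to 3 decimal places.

deff = 1 + (31 − 1)·0.104 = 1 + 3.12 = 4.12.

4.120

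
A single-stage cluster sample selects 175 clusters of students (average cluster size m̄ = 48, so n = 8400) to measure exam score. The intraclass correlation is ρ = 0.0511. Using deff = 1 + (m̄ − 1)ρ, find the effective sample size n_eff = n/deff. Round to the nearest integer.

deff = 1 + (48 − 1)·0.0511 = 1 + 2.4017 = 3.4017.
n_eff = 8400 / 3.4017 = 2469.

2469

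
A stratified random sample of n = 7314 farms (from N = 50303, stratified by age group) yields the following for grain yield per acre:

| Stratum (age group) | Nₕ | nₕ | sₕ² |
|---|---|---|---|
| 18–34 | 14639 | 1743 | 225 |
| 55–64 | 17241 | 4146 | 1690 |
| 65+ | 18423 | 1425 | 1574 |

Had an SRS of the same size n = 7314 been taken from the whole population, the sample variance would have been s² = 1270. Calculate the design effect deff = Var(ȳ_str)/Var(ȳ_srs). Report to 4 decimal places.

Var(ȳ_str) = Σ Wₕ²(1−fₕ)sₕ²/nₕ with Wₕ = Nₕ/50303:
  18–34: (14639/50303)²·(1−1743/14639)·225/1743 = 0.0096308317
  55–64: (17241/50303)²·(1−4146/17241)·1690/4146 = 0.036369522
  65+: (18423/50303)²·(1−1425/18423)·1574/1425 = 0.1366974
  → Var(ȳ_str) = 0.18269775.
Var(ȳ_srs) = (1 − 7314/50303)·1270/7314 = 0.14839259.
deff = 0.18269775 / 0.14839259 = 1.2312.

1.2312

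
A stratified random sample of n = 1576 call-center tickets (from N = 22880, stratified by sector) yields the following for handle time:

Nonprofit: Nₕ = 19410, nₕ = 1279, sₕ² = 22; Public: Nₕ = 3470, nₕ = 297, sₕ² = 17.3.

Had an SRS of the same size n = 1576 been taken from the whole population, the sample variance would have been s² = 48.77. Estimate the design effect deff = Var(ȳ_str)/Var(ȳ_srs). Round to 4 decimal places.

0.4438

Var(ȳ_str) = Σ Wₕ²(1−fₕ)sₕ²/nₕ with Wₕ = Nₕ/22880:
  Nonprofit: (19410/22880)²·(1−1279/19410)·22/1279 = 0.011563449
  Public: (3470/22880)²·(1−297/3470)·17.3/297 = 0.0012251159
  → Var(ȳ_str) = 0.012788565.
Var(ȳ_srs) = (1 − 1576/22880)·48.77/1576 = 0.028813876.
deff = 0.012788565 / 0.028813876 = 0.4438.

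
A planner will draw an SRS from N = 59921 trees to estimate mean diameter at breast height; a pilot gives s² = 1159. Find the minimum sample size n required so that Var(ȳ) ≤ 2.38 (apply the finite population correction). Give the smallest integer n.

Without fpc, n₀ = s²/D = 1159/2.38 = 486.9748.
With fpc, (1 − n/N)·s²/n ≤ D requires n ≥ n₀/(1 + n₀/N) = 486.9748/(1 + 486.9748/59921) = 483.0491.
Rounding up, n = 484.

484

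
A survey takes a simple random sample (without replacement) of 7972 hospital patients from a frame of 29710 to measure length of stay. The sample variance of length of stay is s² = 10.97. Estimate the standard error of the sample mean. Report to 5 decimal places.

Under SRS without replacement, Var(ȳ) = (1 − f)·s²/n with f = n/N = 7972/29710 = 0.26832716.
Var(ȳ) = (1 − 0.26832716)·10.97/7972 = 0.73167284·0.0013760662 = 0.0010068303.
SE(ȳ) = √(0.0010068303) = 0.03173.

0.03173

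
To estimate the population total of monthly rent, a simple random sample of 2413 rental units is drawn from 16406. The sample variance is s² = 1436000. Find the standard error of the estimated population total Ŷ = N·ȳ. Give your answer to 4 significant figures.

369600

Var(Ŷ) = N²·Var(ȳ) = N²·(1 − n/N)·s²/n.
f = 2413/16406 = 0.14708034; Var(ȳ) = 0.85291966·1436000/2413 = 507.58087.
Var(Ŷ) = 16406² · 507.58087 = 1.3661886 × 10^11.
SE(Ŷ) = √(1.3661886 × 10^11) = 369600.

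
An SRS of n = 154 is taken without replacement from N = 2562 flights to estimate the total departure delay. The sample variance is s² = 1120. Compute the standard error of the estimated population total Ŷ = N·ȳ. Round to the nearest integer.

6698

Var(Ŷ) = N²·Var(ȳ) = N²·(1 − n/N)·s²/n.
f = 154/2562 = 0.06010929; Var(ȳ) = 0.93989071·1120/154 = 6.8355688.
Var(Ŷ) = 2562² · 6.8355688 = 4.4867607 × 10^7.
SE(Ŷ) = √(4.4867607 × 10^7) = 6698.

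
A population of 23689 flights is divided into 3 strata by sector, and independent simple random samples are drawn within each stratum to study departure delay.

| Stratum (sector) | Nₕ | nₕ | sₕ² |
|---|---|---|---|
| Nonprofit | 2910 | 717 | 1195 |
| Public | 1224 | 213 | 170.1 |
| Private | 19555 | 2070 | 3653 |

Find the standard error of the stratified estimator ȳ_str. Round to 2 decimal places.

Var(ȳ_str) = Σₕ Wₕ²(1 − fₕ)sₕ²/nₕ with Wₕ = Nₕ/N, N = 23689.
Nonprofit: Wₕ = 0.12284183; term = 0.12284183²·(1 − 0.24639175)·1195/717 = 0.018953391.
Public: Wₕ = 0.05166955; term = 0.05166955²·(1 − 0.17401961)·170.1/213 = 0.0017610181.
Private: Wₕ = 0.82548862; term = 0.82548862²·(1 − 0.10585528)·3653/2070 = 1.0752497.
Sum = 1.0959641.
SE = √(1.0959641) = 1.05.

1.05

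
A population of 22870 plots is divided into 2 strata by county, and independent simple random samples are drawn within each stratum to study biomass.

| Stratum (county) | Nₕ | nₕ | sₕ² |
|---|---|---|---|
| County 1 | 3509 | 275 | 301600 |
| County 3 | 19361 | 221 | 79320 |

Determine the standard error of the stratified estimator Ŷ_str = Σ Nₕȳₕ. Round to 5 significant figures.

381380

Var(Ŷ_str) = Σₕ Nₕ²(1 − fₕ)sₕ²/nₕ.
County 1: 3509²·(1 − 275/3509)·301600/275 = 1.2445777 × 10^10.
County 3: 19361²·(1 − 221/19361)·79320/221 = 1.3300261 × 10^11.
Sum = 1.4544839 × 10^11.
SE = √(1.4544839 × 10^11) = 381380.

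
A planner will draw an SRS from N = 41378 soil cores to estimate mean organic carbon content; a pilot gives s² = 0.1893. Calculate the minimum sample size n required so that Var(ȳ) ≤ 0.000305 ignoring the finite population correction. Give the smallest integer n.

Without fpc, n₀ = s²/D = 0.1893/0.000305 = 620.6557.
Rounding up, n = 621.

621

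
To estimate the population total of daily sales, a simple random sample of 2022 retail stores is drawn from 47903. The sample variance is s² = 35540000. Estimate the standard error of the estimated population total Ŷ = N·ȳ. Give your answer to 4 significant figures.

6.215 × 10^6

Var(Ŷ) = N²·Var(ȳ) = N²·(1 − n/N)·s²/n.
f = 2022/47903 = 0.04221030; Var(ȳ) = 0.95778970·35540000/2022 = 16834.741.
Var(Ŷ) = 47903² · 16834.741 = 3.8630637 × 10^13.
SE(Ŷ) = √(3.8630637 × 10^13) = 6.215 × 10^6.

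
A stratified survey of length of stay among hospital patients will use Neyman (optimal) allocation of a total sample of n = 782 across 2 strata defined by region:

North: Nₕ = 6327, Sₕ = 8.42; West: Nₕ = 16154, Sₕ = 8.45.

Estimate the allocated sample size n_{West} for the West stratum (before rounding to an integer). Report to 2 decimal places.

562.48

Neyman allocation: nₕ = n·NₕSₕ / Σⱼ NⱼSⱼ.
Σ NⱼSⱼ = 6327·8.42 + 16154·8.45 = 189774.64.
n_{West} = 782·16154·8.45 / 189774.64 = 562.48.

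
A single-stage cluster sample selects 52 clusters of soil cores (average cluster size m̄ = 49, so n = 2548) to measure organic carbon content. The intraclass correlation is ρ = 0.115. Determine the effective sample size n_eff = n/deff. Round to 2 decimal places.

deff = 1 + (49 − 1)·0.115 = 1 + 5.52 = 6.52.
n_eff = 2548 / 6.52 = 390.80.

390.80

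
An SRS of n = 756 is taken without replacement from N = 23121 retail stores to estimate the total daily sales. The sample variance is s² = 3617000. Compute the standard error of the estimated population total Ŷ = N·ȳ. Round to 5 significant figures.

Var(Ŷ) = N²·Var(ȳ) = N²·(1 − n/N)·s²/n.
f = 756/23121 = 0.03269755; Var(ȳ) = 0.96730245·3617000/756 = 4627.9537.
Var(Ŷ) = 23121² · 4627.9537 = 2.4740145 × 10^12.
SE(Ŷ) = √(2.4740145 × 10^12) = 1.5729 × 10^6.

1.5729 × 10^6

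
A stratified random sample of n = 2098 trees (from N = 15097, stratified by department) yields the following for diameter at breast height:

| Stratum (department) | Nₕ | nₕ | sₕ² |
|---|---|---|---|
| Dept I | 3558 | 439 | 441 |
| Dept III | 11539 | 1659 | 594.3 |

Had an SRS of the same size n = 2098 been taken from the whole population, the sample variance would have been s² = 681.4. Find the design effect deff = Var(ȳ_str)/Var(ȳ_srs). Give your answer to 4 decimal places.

0.8157

Var(ȳ_str) = Σ Wₕ²(1−fₕ)sₕ²/nₕ with Wₕ = Nₕ/15097:
  Dept I: (3558/15097)²·(1−439/3558)·441/439 = 0.048911849
  Dept III: (11539/15097)²·(1−1659/11539)·594.3/1659 = 0.17918562
  → Var(ȳ_str) = 0.22809747.
Var(ȳ_srs) = (1 − 2098/15097)·681.4/2098 = 0.27965072.
deff = 0.22809747 / 0.27965072 = 0.8157.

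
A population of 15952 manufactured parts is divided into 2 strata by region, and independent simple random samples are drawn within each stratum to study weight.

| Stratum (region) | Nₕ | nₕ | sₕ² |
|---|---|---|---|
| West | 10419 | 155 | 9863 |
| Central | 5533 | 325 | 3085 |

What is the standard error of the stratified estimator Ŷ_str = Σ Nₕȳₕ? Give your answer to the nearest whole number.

Var(Ŷ_str) = Σₕ Nₕ²(1 − fₕ)sₕ²/nₕ.
West: 10419²·(1 − 155/10419)·9863/155 = 6.8048729 × 10^9.
Central: 5533²·(1 − 325/5533)·3085/325 = 2.7352905 × 10^8.
Sum = 7.078402 × 10^9.
SE = √(7.078402 × 10^9) = 84133.

84133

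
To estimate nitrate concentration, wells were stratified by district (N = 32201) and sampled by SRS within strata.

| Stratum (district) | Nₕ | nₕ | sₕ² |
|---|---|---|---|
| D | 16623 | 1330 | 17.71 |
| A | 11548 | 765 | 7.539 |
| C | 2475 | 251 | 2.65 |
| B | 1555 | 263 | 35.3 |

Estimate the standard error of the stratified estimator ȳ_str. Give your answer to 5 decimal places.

0.06902

Var(ȳ_str) = Σₕ Wₕ²(1 − fₕ)sₕ²/nₕ with Wₕ = Nₕ/N, N = 32201.
D: Wₕ = 0.51622620; term = 0.51622620²·(1 − 0.08000963)·17.71/1330 = 0.0032646024.
A: Wₕ = 0.35862240; term = 0.35862240²·(1 − 0.06624524)·7.539/765 = 0.0011834774.
C: Wₕ = 0.07686097; term = 0.07686097²·(1 − 0.10141414)·2.65/251 = 5.6045845 × 10^-5.
B: Wₕ = 0.04829043; term = 0.04829043²·(1 − 0.16913183)·35.3/263 = 2.6005975 × 10^-4.
Sum = 0.0047641854.
SE = √(0.0047641854) = 0.06902.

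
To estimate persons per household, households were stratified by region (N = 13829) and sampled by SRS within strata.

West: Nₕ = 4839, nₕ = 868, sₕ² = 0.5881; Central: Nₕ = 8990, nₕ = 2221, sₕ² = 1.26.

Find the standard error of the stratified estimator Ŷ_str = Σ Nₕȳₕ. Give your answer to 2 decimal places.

218.04

Var(Ŷ_str) = Σₕ Nₕ²(1 − fₕ)sₕ²/nₕ.
West: 4839²·(1 − 868/4839)·0.5881/868 = 13019.28.
Central: 8990²·(1 − 2221/8990)·1.26/2221 = 34522.814.
Sum = 47542.094.
SE = √(47542.094) = 218.04.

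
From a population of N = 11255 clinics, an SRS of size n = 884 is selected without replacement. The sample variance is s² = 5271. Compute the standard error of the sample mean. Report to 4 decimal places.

2.3440

Under SRS without replacement, Var(ȳ) = (1 − f)·s²/n with f = n/N = 884/11255 = 0.07854287.
Var(ȳ) = (1 − 0.07854287)·5271/884 = 0.92145713·5.9626697 = 5.4943445.
SE(ȳ) = √(5.4943445) = 2.3440.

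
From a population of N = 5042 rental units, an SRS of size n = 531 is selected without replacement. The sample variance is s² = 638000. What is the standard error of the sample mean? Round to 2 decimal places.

Under SRS without replacement, Var(ȳ) = (1 − f)·s²/n with f = n/N = 531/5042 = 0.10531535.
Var(ȳ) = (1 − 0.10531535)·638000/531 = 0.89468465·1201.5066 = 1074.9695.
SE(ȳ) = √(1074.9695) = 32.79.

32.79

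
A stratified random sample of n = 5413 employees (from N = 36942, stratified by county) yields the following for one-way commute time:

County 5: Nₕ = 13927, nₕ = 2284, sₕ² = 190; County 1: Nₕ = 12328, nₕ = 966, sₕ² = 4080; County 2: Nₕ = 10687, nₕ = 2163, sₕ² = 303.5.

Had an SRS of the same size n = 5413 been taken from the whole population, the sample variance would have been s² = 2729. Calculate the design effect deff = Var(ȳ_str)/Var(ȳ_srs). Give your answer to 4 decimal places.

1.0522

Var(ȳ_str) = Σ Wₕ²(1−fₕ)sₕ²/nₕ with Wₕ = Nₕ/36942:
  County 5: (13927/36942)²·(1−2284/13927)·190/2284 = 0.0098841463
  County 1: (12328/36942)²·(1−966/12328)·4080/966 = 0.43350054
  County 2: (10687/36942)²·(1−2163/10687)·303.5/2163 = 0.0093661394
  → Var(ȳ_str) = 0.45275083.
Var(ȳ_srs) = (1 − 5413/36942)·2729/5413 = 0.4302841.
deff = 0.45275083 / 0.4302841 = 1.0522.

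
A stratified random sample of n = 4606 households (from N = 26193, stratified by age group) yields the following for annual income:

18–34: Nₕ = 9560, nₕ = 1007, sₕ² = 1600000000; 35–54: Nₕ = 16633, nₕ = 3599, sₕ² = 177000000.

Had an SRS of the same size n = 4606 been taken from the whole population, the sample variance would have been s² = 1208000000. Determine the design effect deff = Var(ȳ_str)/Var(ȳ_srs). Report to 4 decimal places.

0.9480

Var(ȳ_str) = Σ Wₕ²(1−fₕ)sₕ²/nₕ with Wₕ = Nₕ/26193:
  18–34: (9560/26193)²·(1−1007/9560)·1600000000/1007 = 189363.55
  35–54: (16633/26193)²·(1−3599/16633)·177000000/3599 = 15540.652
  → Var(ȳ_str) = 204904.2.
Var(ȳ_srs) = (1 − 4606/26193)·1208000000/4606 = 216147.42.
deff = 204904.2 / 216147.42 = 0.9480.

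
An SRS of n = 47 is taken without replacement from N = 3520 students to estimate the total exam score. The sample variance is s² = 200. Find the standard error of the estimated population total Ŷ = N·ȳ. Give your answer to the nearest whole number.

Var(Ŷ) = N²·Var(ȳ) = N²·(1 − n/N)·s²/n.
f = 47/3520 = 0.01335227; Var(ȳ) = 0.98664773·200/47 = 4.198501.
Var(Ŷ) = 3520² · 4.198501 = 5.2021107 × 10^7.
SE(Ŷ) = √(5.2021107 × 10^7) = 7213.

7213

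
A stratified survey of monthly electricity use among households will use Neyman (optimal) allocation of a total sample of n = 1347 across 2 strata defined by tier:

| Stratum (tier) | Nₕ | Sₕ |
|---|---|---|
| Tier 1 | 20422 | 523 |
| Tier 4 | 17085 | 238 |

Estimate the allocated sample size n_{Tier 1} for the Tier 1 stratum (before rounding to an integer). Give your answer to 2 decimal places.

975.59

Neyman allocation: nₕ = n·NₕSₕ / Σⱼ NⱼSⱼ.
Σ NⱼSⱼ = 20422·523 + 17085·238 = 1.4746936 × 10^7.
n_{Tier 1} = 1347·20422·523 / (1.4746936 × 10^7) = 975.59.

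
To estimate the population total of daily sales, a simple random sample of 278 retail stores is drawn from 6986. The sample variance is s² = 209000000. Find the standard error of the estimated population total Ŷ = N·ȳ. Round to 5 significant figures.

Var(Ŷ) = N²·Var(ȳ) = N²·(1 − n/N)·s²/n.
f = 278/6986 = 0.03979387; Var(ȳ) = 0.96020613·209000000/278 = 721881.58.
Var(Ŷ) = 6986² · 721881.58 = 3.523085 × 10^13.
SE(Ŷ) = √(3.523085 × 10^13) = 5.9356 × 10^6.

5.9356 × 10^6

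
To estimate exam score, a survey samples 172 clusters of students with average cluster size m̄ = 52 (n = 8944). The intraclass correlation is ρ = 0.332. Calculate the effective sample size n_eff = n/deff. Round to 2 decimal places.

deff = 1 + (52 − 1)·0.332 = 1 + 16.932 = 17.932.
n_eff = 8944 / 17.932 = 498.77.

498.77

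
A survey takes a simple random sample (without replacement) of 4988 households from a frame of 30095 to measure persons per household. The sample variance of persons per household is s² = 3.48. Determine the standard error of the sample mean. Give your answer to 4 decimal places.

0.0241

Under SRS without replacement, Var(ȳ) = (1 − f)·s²/n with f = n/N = 4988/30095 = 0.16574182.
Var(ȳ) = (1 − 0.16574182)·3.48/4988 = 0.83425818·6.9767442 × 10^-4 = 5.8204059 × 10^-4.
SE(ȳ) = √(5.8204059 × 10^-4) = 0.0241.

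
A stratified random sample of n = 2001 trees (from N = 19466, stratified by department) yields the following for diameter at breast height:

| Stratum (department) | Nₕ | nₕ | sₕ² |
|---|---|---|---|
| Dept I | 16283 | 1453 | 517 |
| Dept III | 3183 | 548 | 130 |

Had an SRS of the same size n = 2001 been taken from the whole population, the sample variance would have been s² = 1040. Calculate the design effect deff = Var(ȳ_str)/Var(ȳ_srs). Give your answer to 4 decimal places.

0.4975

Var(ȳ_str) = Σ Wₕ²(1−fₕ)sₕ²/nₕ with Wₕ = Nₕ/19466:
  Dept I: (16283/19466)²·(1−1453/16283)·517/1453 = 0.22674988
  Dept III: (3183/19466)²·(1−548/3183)·130/548 = 0.0052508138
  → Var(ȳ_str) = 0.23200069.
Var(ȳ_srs) = (1 − 2001/19466)·1040/2001 = 0.46631364.
deff = 0.23200069 / 0.46631364 = 0.4975.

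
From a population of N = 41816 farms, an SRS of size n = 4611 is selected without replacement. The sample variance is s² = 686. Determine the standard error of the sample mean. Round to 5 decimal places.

0.36383

Under SRS without replacement, Var(ȳ) = (1 − f)·s²/n with f = n/N = 4611/41816 = 0.11026880.
Var(ȳ) = (1 − 0.11026880)·686/4611 = 0.88973120·0.14877467 = 0.13236947.
SE(ȳ) = √(0.13236947) = 0.36383.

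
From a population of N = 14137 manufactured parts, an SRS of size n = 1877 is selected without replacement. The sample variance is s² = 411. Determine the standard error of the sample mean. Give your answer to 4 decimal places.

0.4358

Under SRS without replacement, Var(ȳ) = (1 − f)·s²/n with f = n/N = 1877/14137 = 0.13277216.
Var(ȳ) = (1 − 0.13277216)·411/1877 = 0.86722784·0.21896644 = 0.18989379.
SE(ȳ) = √(0.18989379) = 0.4358.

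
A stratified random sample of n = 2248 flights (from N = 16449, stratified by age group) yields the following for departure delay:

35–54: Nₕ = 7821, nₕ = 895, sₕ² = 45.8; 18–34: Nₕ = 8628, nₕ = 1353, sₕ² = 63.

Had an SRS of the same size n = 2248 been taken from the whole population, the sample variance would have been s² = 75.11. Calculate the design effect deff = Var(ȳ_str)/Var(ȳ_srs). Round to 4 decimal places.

0.7296

Var(ȳ_str) = Σ Wₕ²(1−fₕ)sₕ²/nₕ with Wₕ = Nₕ/16449:
  35–54: (7821/16449)²·(1−895/7821)·45.8/895 = 0.010244912
  18–34: (8628/16449)²·(1−1353/8628)·63/1353 = 0.010802067
  → Var(ȳ_str) = 0.021046979.
Var(ȳ_srs) = (1 − 2248/16449)·75.11/2248 = 0.028845687.
deff = 0.021046979 / 0.028845687 = 0.7296.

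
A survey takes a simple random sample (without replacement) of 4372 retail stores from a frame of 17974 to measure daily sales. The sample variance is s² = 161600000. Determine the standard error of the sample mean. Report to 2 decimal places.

Under SRS without replacement, Var(ȳ) = (1 − f)·s²/n with f = n/N = 4372/17974 = 0.24324024.
Var(ȳ) = (1 − 0.24324024)·161600000/4372 = 0.75675976·36962.489 = 27971.724.
SE(ȳ) = √(27971.724) = 167.25.

167.25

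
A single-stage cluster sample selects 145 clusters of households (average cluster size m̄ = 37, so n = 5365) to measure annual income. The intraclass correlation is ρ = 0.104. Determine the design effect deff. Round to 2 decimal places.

deff = 1 + (37 − 1)·0.104 = 1 + 3.744 = 4.744.

4.74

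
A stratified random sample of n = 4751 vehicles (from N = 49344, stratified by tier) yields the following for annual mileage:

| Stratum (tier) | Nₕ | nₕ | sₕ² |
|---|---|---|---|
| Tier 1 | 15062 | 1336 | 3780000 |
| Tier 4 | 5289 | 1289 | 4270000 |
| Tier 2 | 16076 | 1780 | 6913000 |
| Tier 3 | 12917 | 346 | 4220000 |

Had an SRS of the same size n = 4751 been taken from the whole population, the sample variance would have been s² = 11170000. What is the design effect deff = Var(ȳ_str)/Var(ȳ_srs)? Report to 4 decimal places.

0.6820

Var(ȳ_str) = Σ Wₕ²(1−fₕ)sₕ²/nₕ with Wₕ = Nₕ/49344:
  Tier 1: (15062/49344)²·(1−1336/15062)·3780000/1336 = 240.23887
  Tier 4: (5289/49344)²·(1−1289/5289)·4270000/1289 = 28.783249
  Tier 2: (16076/49344)²·(1−1780/16076)·6913000/1780 = 366.58137
  Tier 3: (12917/49344)²·(1−346/12917)·4220000/346 = 813.39057
  → Var(ȳ_str) = 1448.9941.
Var(ȳ_srs) = (1 − 4751/49344)·11170000/4751 = 2124.714.
deff = 1448.9941 / 2124.714 = 0.6820.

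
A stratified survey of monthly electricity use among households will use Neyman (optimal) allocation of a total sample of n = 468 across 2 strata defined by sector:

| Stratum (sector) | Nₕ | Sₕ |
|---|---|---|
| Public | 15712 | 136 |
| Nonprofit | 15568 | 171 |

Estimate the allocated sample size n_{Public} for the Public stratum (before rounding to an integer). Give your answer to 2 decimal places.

Neyman allocation: nₕ = n·NₕSₕ / Σⱼ NⱼSⱼ.
Σ NⱼSⱼ = 15712·136 + 15568·171 = 4.79896 × 10^6.
n_{Public} = 468·15712·136 / (4.79896 × 10^6) = 208.39.

208.39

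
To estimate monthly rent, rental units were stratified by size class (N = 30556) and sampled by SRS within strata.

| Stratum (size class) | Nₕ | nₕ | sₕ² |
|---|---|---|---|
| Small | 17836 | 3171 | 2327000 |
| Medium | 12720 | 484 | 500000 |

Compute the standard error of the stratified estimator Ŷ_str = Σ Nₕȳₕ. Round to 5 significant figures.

Var(Ŷ_str) = Σₕ Nₕ²(1 − fₕ)sₕ²/nₕ.
Small: 17836²·(1 − 3171/17836)·2327000/3171 = 1.9194627 × 10^11.
Medium: 12720²·(1 − 484/12720)·500000/484 = 1.6078711 × 10^11.
Sum = 3.5273338 × 10^11.
SE = √(3.5273338 × 10^11) = 593910.

593910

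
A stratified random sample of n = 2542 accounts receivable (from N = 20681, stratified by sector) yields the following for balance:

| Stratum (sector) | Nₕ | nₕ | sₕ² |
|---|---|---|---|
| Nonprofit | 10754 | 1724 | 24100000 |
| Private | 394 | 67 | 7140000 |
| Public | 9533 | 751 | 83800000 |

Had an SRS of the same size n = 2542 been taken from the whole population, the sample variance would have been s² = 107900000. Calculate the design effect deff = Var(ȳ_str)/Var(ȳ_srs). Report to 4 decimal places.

Var(ȳ_str) = Σ Wₕ²(1−fₕ)sₕ²/nₕ with Wₕ = Nₕ/20681:
  Nonprofit: (10754/20681)²·(1−1724/10754)·24100000/1724 = 3173.9092
  Private: (394/20681)²·(1−67/394)·7140000/67 = 32.101425
  Public: (9533/20681)²·(1−751/9533)·83800000/751 = 21841.579
  → Var(ȳ_str) = 25047.59.
Var(ȳ_srs) = (1 − 2542/20681)·107900000/2542 = 37229.543.
deff = 25047.59 / 37229.543 = 0.6728.

0.6728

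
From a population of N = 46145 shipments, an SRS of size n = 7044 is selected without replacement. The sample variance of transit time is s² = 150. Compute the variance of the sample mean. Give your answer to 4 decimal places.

Under SRS without replacement, Var(ȳ) = (1 − f)·s²/n with f = n/N = 7044/46145 = 0.15264926.
Var(ȳ) = (1 − 0.15264926)·150/7044 = 0.84735074·0.021294719 = 0.018044096.

0.0180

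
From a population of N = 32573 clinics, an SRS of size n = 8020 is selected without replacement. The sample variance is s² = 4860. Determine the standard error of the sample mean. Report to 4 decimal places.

Under SRS without replacement, Var(ȳ) = (1 − f)·s²/n with f = n/N = 8020/32573 = 0.24621619.
Var(ȳ) = (1 − 0.24621619)·4860/8020 = 0.75378381·0.60598504 = 0.45678171.
SE(ȳ) = √(0.45678171) = 0.6759.

0.6759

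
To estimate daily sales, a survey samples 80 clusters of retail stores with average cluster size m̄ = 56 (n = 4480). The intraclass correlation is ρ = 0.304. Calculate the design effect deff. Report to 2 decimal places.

17.72

deff = 1 + (56 − 1)·0.304 = 1 + 16.72 = 17.72.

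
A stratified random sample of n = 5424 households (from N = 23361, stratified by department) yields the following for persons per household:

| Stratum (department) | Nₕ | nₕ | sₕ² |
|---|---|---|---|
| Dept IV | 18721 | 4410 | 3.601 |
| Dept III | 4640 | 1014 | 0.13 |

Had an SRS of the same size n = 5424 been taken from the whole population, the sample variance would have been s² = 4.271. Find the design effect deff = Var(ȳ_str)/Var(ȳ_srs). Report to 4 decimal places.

0.6696

Var(ȳ_str) = Σ Wₕ²(1−fₕ)sₕ²/nₕ with Wₕ = Nₕ/23361:
  Dept IV: (18721/23361)²·(1−4410/18721)·3.601/4410 = 4.0086736 × 10^-4
  Dept III: (4640/23361)²·(1−1014/4640)·0.13/1014 = 3.9524676 × 10^-6
  → Var(ȳ_str) = 4.0481983 × 10^-4.
Var(ȳ_srs) = (1 − 5424/23361)·4.271/5424 = 6.0460018 × 10^-4.
deff = (4.0481983 × 10^-4) / (6.0460018 × 10^-4) = 0.6696.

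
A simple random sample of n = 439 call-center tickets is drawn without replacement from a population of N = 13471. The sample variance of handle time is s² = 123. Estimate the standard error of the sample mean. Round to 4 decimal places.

0.5206

Under SRS without replacement, Var(ȳ) = (1 − f)·s²/n with f = n/N = 439/13471 = 0.03258852.
Var(ȳ) = (1 − 0.03258852)·123/439 = 0.96741148·0.28018223 = 0.27105151.
SE(ȳ) = √(0.27105151) = 0.5206.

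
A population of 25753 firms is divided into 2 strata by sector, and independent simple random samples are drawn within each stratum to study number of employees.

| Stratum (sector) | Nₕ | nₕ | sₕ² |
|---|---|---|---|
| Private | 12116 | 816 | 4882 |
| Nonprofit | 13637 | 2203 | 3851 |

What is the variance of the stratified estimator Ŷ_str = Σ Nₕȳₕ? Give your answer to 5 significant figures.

1.0917 × 10^9

Var(Ŷ_str) = Σₕ Nₕ²(1 − fₕ)sₕ²/nₕ.
Private: 12116²·(1 − 816/12116)·4882/816 = 8.1911584 × 10^8.
Nonprofit: 13637²·(1 − 2203/13637)·3851/2203 = 2.7256874 × 10^8.
Sum = 1.0916846 × 10^9.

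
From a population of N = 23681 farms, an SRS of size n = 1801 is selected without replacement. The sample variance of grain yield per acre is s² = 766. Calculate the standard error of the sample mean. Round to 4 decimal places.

Under SRS without replacement, Var(ȳ) = (1 − f)·s²/n with f = n/N = 1801/23681 = 0.07605253.
Var(ȳ) = (1 − 0.07605253)·766/1801 = 0.92394747·0.42531927 = 0.39297266.
SE(ȳ) = √(0.39297266) = 0.6269.

0.6269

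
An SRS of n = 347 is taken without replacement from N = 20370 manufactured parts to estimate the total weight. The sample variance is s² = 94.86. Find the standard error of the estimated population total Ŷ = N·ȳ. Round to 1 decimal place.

Var(Ŷ) = N²·Var(ȳ) = N²·(1 − n/N)·s²/n.
f = 347/20370 = 0.01703486; Var(ȳ) = 0.98296514·94.86/347 = 0.26871491.
Var(Ŷ) = 20370² · 0.26871491 = 1.1149973 × 10^8.
SE(Ŷ) = √(1.1149973 × 10^8) = 10559.3.

10559.3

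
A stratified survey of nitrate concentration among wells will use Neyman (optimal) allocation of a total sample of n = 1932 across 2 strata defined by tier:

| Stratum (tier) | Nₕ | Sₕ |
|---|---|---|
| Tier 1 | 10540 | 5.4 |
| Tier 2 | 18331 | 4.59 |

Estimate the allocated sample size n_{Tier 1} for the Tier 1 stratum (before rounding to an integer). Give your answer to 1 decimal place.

779.6

Neyman allocation: nₕ = n·NₕSₕ / Σⱼ NⱼSⱼ.
Σ NⱼSⱼ = 10540·5.4 + 18331·4.59 = 141055.29.
n_{Tier 1} = 1932·10540·5.4 / 141055.29 = 779.6.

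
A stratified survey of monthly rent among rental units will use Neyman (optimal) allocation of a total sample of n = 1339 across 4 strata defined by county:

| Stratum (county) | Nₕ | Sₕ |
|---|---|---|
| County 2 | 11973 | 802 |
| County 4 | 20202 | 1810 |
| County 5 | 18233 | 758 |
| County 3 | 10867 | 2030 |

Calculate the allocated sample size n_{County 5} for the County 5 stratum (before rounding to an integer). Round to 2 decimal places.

225.55

Neyman allocation: nₕ = n·NₕSₕ / Σⱼ NⱼSⱼ.
Σ NⱼSⱼ = 11973·802 + 20202·1810 + 18233·758 + 10867·2030 = 8.204859 × 10^7.
n_{County 5} = 1339·18233·758 / (8.204859 × 10^7) = 225.55.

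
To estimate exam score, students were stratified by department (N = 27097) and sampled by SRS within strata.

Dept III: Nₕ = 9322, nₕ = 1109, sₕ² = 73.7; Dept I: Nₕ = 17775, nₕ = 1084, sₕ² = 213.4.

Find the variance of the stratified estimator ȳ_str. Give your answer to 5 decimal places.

0.08647

Var(ȳ_str) = Σₕ Wₕ²(1 − fₕ)sₕ²/nₕ with Wₕ = Nₕ/N, N = 27097.
Dept III: Wₕ = 0.34402332; term = 0.34402332²·(1 − 0.11896589)·73.7/1109 = 0.0069295405.
Dept I: Wₕ = 0.65597668; term = 0.65597668²·(1 − 0.06098453)·213.4/1084 = 0.079545328.
Sum = 0.086474869.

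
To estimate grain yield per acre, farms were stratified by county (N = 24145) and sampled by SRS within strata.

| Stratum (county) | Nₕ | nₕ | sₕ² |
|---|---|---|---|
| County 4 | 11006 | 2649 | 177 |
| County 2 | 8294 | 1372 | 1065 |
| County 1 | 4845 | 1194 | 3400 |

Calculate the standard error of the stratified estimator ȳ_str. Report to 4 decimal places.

Var(ȳ_str) = Σₕ Wₕ²(1 − fₕ)sₕ²/nₕ with Wₕ = Nₕ/N, N = 24145.
County 4: Wₕ = 0.45582936; term = 0.45582936²·(1 − 0.24068690)·177/2649 = 0.010541849.
County 2: Wₕ = 0.34350797; term = 0.34350797²·(1 − 0.16542079)·1065/1372 = 0.076442821.
County 1: Wₕ = 0.20066266; term = 0.20066266²·(1 − 0.24643963)·3400/1194 = 0.086402396.
Sum = 0.17338707.
SE = √(0.17338707) = 0.4164.

0.4164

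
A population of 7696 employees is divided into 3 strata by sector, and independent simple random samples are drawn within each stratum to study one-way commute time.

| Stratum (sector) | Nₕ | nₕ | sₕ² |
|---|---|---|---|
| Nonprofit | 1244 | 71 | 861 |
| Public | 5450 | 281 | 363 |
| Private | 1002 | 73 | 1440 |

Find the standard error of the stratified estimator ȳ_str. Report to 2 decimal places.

1.11

Var(ȳ_str) = Σₕ Wₕ²(1 − fₕ)sₕ²/nₕ with Wₕ = Nₕ/N, N = 7696.
Nonprofit: Wₕ = 0.16164241; term = 0.16164241²·(1 − 0.05707395)·861/71 = 0.29876731.
Public: Wₕ = 0.70816008; term = 0.70816008²·(1 − 0.05155963)·363/281 = 0.61443114.
Private: Wₕ = 0.13019751; term = 0.13019751²·(1 − 0.07285429)·1440/73 = 0.31002231.
Sum = 1.2232208.
SE = √(1.2232208) = 1.11.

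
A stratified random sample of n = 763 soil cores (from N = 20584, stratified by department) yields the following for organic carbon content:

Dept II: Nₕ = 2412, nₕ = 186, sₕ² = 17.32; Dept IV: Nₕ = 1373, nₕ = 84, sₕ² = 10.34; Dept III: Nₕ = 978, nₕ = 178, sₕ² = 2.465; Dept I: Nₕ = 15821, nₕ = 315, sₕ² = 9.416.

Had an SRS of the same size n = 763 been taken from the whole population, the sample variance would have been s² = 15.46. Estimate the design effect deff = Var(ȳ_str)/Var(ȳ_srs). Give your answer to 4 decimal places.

Var(ȳ_str) = Σ Wₕ²(1−fₕ)sₕ²/nₕ with Wₕ = Nₕ/20584:
  Dept II: (2412/20584)²·(1−186/2412)·17.32/186 = 0.0011799887
  Dept IV: (1373/20584)²·(1−84/1373)·10.34/84 = 5.1416814 × 10^-4
  Dept III: (978/20584)²·(1−178/978)·2.465/178 = 2.557209 × 10^-5
  Dept I: (15821/20584)²·(1−315/15821)·9.416/315 = 0.017307329
  → Var(ȳ_str) = 0.019027058.
Var(ȳ_srs) = (1 − 763/20584)·15.46/763 = 0.019511054.
deff = 0.019027058 / 0.019511054 = 0.9752.

0.9752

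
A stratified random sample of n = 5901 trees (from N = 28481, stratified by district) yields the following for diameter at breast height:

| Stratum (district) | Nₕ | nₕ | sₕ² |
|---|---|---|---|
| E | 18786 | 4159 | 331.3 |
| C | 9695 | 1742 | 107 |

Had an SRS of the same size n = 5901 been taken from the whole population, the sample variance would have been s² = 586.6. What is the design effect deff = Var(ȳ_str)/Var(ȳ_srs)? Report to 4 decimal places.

0.4165

Var(ȳ_str) = Σ Wₕ²(1−fₕ)sₕ²/nₕ with Wₕ = Nₕ/28481:
  E: (18786/28481)²·(1−4159/18786)·331.3/4159 = 0.026984329
  C: (9695/28481)²·(1−1742/9695)·107/1742 = 0.0058385359
  → Var(ȳ_str) = 0.032822865.
Var(ȳ_srs) = (1 − 5901/28481)·586.6/5901 = 0.078810693.
deff = 0.032822865 / 0.078810693 = 0.4165.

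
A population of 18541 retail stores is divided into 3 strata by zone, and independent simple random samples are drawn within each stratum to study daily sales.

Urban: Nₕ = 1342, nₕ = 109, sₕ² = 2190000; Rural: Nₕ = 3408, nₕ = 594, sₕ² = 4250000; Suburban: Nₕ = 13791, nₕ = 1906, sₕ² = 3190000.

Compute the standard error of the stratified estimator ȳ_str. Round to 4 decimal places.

Var(ȳ_str) = Σₕ Wₕ²(1 − fₕ)sₕ²/nₕ with Wₕ = Nₕ/N, N = 18541.
Urban: Wₕ = 0.07238013; term = 0.07238013²·(1 − 0.08122206)·2190000/109 = 96.709002.
Rural: Wₕ = 0.18380886; term = 0.18380886²·(1 − 0.17429577)·4250000/594 = 199.59969.
Suburban: Wₕ = 0.74381101; term = 0.74381101²·(1 − 0.13820608)·3190000/1906 = 797.98812.
Sum = 1094.2968.
SE = √(1094.2968) = 33.0802.

33.0802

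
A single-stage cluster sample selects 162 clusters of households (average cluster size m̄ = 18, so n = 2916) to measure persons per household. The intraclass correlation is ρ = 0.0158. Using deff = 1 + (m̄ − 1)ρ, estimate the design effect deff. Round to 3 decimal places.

1.269

deff = 1 + (18 − 1)·0.0158 = 1 + 0.2686 = 1.2686.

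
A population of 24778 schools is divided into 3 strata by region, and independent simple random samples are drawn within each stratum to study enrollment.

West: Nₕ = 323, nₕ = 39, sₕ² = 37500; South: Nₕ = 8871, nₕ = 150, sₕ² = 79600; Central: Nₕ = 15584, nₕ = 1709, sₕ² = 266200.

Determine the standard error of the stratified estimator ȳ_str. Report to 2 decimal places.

11.04

Var(ȳ_str) = Σₕ Wₕ²(1 − fₕ)sₕ²/nₕ with Wₕ = Nₕ/N, N = 24778.
West: Wₕ = 0.01303576; term = 0.01303576²·(1 − 0.12074303)·37500/39 = 0.14366634.
South: Wₕ = 0.35801921; term = 0.35801921²·(1 − 0.01690903)·79600/150 = 66.869516.
Central: Wₕ = 0.62894503; term = 0.62894503²·(1 − 0.10966376)·266200/1709 = 54.858689.
Sum = 121.87187.
SE = √(121.87187) = 11.04.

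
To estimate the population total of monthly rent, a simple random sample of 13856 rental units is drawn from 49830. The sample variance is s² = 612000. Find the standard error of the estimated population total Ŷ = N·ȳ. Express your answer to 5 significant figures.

281380

Var(Ŷ) = N²·Var(ȳ) = N²·(1 − n/N)·s²/n.
f = 13856/49830 = 0.27806542; Var(ȳ) = 0.72193458·612000/13856 = 31.886833.
Var(Ŷ) = 49830² · 31.886833 = 7.9175928 × 10^10.
SE(Ŷ) = √(7.9175928 × 10^10) = 281380.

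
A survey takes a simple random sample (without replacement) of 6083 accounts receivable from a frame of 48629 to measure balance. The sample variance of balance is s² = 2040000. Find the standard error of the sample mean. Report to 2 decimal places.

17.13

Under SRS without replacement, Var(ȳ) = (1 − f)·s²/n with f = n/N = 6083/48629 = 0.12508997.
Var(ȳ) = (1 − 0.12508997)·2040000/6083 = 0.87491003·335.36084 = 293.41057.
SE(ȳ) = √(293.41057) = 17.13.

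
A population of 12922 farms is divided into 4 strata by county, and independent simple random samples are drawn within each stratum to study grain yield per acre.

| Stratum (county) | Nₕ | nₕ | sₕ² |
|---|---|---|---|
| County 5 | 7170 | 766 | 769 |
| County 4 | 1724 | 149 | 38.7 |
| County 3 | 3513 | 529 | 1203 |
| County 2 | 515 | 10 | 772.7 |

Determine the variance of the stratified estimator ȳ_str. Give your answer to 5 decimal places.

0.54340

Var(ȳ_str) = Σₕ Wₕ²(1 − fₕ)sₕ²/nₕ with Wₕ = Nₕ/N, N = 12922.
County 5: Wₕ = 0.55486767; term = 0.55486767²·(1 − 0.10683403)·769/766 = 0.27606324.
County 4: Wₕ = 0.13341588; term = 0.13341588²·(1 − 0.08642691)·38.7/149 = 0.0042236025.
County 3: Wₕ = 0.27186194; term = 0.27186194²·(1 − 0.15058355)·1203/529 = 0.14276687.
County 2: Wₕ = 0.03985451; term = 0.03985451²·(1 − 0.01941748)·772.7/10 = 0.12035109.
Sum = 0.5434048.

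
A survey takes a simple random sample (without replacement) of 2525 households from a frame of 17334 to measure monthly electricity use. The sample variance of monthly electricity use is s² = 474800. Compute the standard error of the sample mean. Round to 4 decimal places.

12.6747

Under SRS without replacement, Var(ȳ) = (1 − f)·s²/n with f = n/N = 2525/17334 = 0.14566747.
Var(ȳ) = (1 − 0.14566747)·474800/2525 = 0.85433253·188.0396 = 160.64835.
SE(ȳ) = √(160.64835) = 12.6747.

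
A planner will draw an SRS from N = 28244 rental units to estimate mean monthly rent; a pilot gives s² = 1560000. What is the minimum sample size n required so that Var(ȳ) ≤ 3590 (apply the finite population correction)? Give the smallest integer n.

Without fpc, n₀ = s²/D = 1560000/3590 = 434.5404.
With fpc, (1 − n/N)·s²/n ≤ D requires n ≥ n₀/(1 + n₀/N) = 434.5404/(1 + 434.5404/28244) = 427.9562.
Rounding up, n = 428.

428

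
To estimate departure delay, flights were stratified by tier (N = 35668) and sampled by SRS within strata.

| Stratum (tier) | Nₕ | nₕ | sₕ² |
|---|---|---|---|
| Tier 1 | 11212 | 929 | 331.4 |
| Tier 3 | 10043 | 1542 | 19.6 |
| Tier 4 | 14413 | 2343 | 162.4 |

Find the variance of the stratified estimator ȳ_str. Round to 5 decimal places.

0.04266

Var(ȳ_str) = Σₕ Wₕ²(1 − fₕ)sₕ²/nₕ with Wₕ = Nₕ/N, N = 35668.
Tier 1: Wₕ = 0.31434339; term = 0.31434339²·(1 − 0.08285765)·331.4/929 = 0.03232825.
Tier 3: Wₕ = 0.28156891; term = 0.28156891²·(1 − 0.15353978)·19.6/1542 = 8.5299731 × 10^-4.
Tier 4: Wₕ = 0.40408770; term = 0.40408770²·(1 − 0.16256158)·162.4/2343 = 0.0094780256.
Sum = 0.042659273.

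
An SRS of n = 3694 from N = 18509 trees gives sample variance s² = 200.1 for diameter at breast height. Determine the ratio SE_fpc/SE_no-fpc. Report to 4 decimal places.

f = n/N = 3694/18509 = 0.19957858.
SE_no-fpc = √(s²/n) = 0.23274218; SE_fpc = √((1−f)s²/n) = 0.20822576.
Ratio = √(1−f) = 0.89466274.

0.8947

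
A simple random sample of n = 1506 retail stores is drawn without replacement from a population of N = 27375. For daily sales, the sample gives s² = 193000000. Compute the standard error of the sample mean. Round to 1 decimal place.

348.0

Under SRS without replacement, Var(ȳ) = (1 − f)·s²/n with f = n/N = 1506/27375 = 0.05501370.
Var(ȳ) = (1 − 0.05501370)·193000000/1506 = 0.94498630·128154.05 = 121103.82.
SE(ȳ) = √(121103.82) = 348.0.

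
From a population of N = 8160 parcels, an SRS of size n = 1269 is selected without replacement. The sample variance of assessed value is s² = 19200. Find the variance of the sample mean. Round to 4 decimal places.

Under SRS without replacement, Var(ȳ) = (1 − f)·s²/n with f = n/N = 1269/8160 = 0.15551471.
Var(ȳ) = (1 − 0.15551471)·19200/1269 = 0.84448529·15.130024 = 12.777082.

12.7771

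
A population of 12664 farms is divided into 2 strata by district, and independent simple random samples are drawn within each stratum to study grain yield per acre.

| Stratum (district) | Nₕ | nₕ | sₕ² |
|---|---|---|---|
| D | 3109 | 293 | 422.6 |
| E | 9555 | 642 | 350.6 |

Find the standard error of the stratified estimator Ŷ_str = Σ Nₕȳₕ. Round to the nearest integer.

Var(Ŷ_str) = Σₕ Nₕ²(1 − fₕ)sₕ²/nₕ.
D: 3109²·(1 − 293/3109)·422.6/293 = 1.2627438 × 10^7.
E: 9555²·(1 − 642/9555)·350.6/642 = 4.6508409 × 10^7.
Sum = 5.9135847 × 10^7.
SE = √(5.9135847 × 10^7) = 7690.

7690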